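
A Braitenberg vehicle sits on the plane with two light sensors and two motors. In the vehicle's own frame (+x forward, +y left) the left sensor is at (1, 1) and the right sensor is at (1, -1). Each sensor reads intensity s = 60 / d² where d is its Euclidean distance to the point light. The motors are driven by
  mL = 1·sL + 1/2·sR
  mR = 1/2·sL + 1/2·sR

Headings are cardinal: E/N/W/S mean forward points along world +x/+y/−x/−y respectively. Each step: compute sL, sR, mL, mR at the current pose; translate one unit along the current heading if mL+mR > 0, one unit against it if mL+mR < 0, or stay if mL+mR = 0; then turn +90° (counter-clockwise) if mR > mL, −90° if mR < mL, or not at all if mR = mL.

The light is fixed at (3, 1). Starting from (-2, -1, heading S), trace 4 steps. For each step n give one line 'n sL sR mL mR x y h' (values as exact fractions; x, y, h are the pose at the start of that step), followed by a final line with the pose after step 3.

0 12/5 4/3 46/15 28/15 -2 -1 S
1 15/13 3/2 99/52 69/52 -2 -2 W
2 60/53 60/29 3330/1537 2460/1537 -3 -2 N
3 30/13 30/17 705/221 450/221 -3 -1 E
final -2 -1 S

n=0: pose=(-2,-1,S); sL=12/5, sR=4/3; mL=46/15, mR=28/15; mL+mR=74/15 → advance +1; mR−mL=-6/5 → turn -1·90°
n=1: pose=(-2,-2,W); sL=15/13, sR=3/2; mL=99/52, mR=69/52; mL+mR=42/13 → advance +1; mR−mL=-15/26 → turn -1·90°
n=2: pose=(-3,-2,N); sL=60/53, sR=60/29; mL=3330/1537, mR=2460/1537; mL+mR=5790/1537 → advance +1; mR−mL=-30/53 → turn -1·90°
n=3: pose=(-3,-1,E); sL=30/13, sR=30/17; mL=705/221, mR=450/221; mL+mR=1155/221 → advance +1; mR−mL=-15/13 → turn -1·90°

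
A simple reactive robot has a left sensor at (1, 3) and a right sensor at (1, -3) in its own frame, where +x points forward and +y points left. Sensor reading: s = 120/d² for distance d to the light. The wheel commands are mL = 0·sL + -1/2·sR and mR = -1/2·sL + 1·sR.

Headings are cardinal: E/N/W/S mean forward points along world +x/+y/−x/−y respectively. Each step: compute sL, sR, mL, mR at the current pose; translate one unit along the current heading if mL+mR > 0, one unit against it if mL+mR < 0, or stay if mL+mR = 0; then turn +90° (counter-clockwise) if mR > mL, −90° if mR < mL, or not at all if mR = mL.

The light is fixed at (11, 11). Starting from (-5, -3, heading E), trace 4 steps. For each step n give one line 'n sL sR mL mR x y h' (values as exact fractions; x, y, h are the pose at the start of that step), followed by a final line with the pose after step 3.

0 60/173 60/257 -30/257 2670/44461 -5 -3 E
1 120/569 24/73 -12/73 9276/41537 -6 -3 N
2 6/29 15/53 -15/106 276/1537 -6 -2 W
3 120/421 120/637 -60/637 12300/268177 -7 -2 S
final -7 -1 E

n=0: pose=(-5,-3,E); sL=60/173, sR=60/257; mL=-30/257, mR=2670/44461; mL+mR=-2520/44461 → advance -1; mR−mL=7860/44461 → turn +1·90°
n=1: pose=(-6,-3,N); sL=120/569, sR=24/73; mL=-12/73, mR=9276/41537; mL+mR=2448/41537 → advance +1; mR−mL=16104/41537 → turn +1·90°
n=2: pose=(-6,-2,W); sL=6/29, sR=15/53; mL=-15/106, mR=276/1537; mL+mR=117/3074 → advance +1; mR−mL=987/3074 → turn +1·90°
n=3: pose=(-7,-2,S); sL=120/421, sR=120/637; mL=-60/637, mR=12300/268177; mL+mR=-12960/268177 → advance -1; mR−mL=37560/268177 → turn +1·90°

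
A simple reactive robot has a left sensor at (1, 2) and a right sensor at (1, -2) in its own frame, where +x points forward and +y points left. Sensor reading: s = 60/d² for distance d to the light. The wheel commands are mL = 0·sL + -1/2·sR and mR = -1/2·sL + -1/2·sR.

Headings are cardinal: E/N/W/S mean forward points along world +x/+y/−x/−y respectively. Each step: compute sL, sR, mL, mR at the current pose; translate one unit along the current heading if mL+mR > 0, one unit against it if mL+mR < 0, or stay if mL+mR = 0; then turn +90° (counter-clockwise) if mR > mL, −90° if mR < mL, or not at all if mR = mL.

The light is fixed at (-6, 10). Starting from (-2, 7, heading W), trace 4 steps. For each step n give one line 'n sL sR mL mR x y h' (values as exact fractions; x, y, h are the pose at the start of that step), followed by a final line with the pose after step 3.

n=0: pose=(-2,7,W); sL=30/17, sR=6; mL=-3, mR=-66/17; mL+mR=-117/17 → advance -1; mR−mL=-15/17 → turn -1·90°
n=1: pose=(-1,7,N); sL=60/13, sR=60/53; mL=-30/53, mR=-1980/689; mL+mR=-2370/689 → advance -1; mR−mL=-30/13 → turn -1·90°
n=2: pose=(-1,6,E); sL=3/2, sR=5/6; mL=-5/12, mR=-7/6; mL+mR=-19/12 → advance -1; mR−mL=-3/4 → turn -1·90°
n=3: pose=(-2,6,S); sL=60/61, sR=60/29; mL=-30/29, mR=-2700/1769; mL+mR=-4530/1769 → advance -1; mR−mL=-30/61 → turn -1·90°

0 30/17 6 -3 -66/17 -2 7 W
1 60/13 60/53 -30/53 -1980/689 -1 7 N
2 3/2 5/6 -5/12 -7/6 -1 6 E
3 60/61 60/29 -30/29 -2700/1769 -2 6 S
final -2 7 W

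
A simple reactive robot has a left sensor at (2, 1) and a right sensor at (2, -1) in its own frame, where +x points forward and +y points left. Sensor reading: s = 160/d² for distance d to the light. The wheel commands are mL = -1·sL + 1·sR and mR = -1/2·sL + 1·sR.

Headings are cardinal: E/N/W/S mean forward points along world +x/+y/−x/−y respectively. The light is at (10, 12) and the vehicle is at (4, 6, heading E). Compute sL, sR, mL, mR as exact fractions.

left sensor world pos  = (6, 7); dL² = 41
right sensor world pos = (6, 5); dR² = 65
sL = 160/41 = 160/41
sR = 160/65 = 32/13
mL = -1·sL + 1·sR = -768/533
mR = -1/2·sL + 1·sR = 272/533

160/41 32/13 -768/533 272/533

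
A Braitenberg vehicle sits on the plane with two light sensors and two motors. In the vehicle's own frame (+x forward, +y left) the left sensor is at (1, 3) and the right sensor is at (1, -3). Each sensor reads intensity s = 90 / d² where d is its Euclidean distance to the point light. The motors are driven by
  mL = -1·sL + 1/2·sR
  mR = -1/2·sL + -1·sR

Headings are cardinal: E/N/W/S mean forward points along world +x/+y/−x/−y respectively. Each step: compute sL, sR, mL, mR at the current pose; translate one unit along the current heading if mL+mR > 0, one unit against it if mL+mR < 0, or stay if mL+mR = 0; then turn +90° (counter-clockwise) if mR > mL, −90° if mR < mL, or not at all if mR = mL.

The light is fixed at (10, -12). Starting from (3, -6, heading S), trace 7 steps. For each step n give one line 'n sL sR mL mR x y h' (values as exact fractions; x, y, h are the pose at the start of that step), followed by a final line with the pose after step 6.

0 90/41 18/25 -1881/1025 -1863/1025 3 -6 S
1 45/68 45/26 45/221 -3645/1768 3 -5 E
2 90/61 90/157 -11385/9577 -12555/9577 2 -5 S
3 45/53 45/101 -6705/10706 -9315/10706 2 -4 W
4 90/181 90/97 -585/17557 -20655/17557 3 -4 N
5 45/68 45/26 45/221 -3645/1768 3 -5 E
6 90/61 90/157 -11385/9577 -12555/9577 2 -5 S
final 2 -4 W

n=0: pose=(3,-6,S); sL=90/41, sR=18/25; mL=-1881/1025, mR=-1863/1025; mL+mR=-3744/1025 → advance -1; mR−mL=18/1025 → turn +1·90°
n=1: pose=(3,-5,E); sL=45/68, sR=45/26; mL=45/221, mR=-3645/1768; mL+mR=-3285/1768 → advance -1; mR−mL=-4005/1768 → turn -1·90°
n=2: pose=(2,-5,S); sL=90/61, sR=90/157; mL=-11385/9577, mR=-12555/9577; mL+mR=-23940/9577 → advance -1; mR−mL=-1170/9577 → turn -1·90°
n=3: pose=(2,-4,W); sL=45/53, sR=45/101; mL=-6705/10706, mR=-9315/10706; mL+mR=-8010/5353 → advance -1; mR−mL=-1305/5353 → turn -1·90°
n=4: pose=(3,-4,N); sL=90/181, sR=90/97; mL=-585/17557, mR=-20655/17557; mL+mR=-21240/17557 → advance -1; mR−mL=-20070/17557 → turn -1·90°
n=5: pose=(3,-5,E); sL=45/68, sR=45/26; mL=45/221, mR=-3645/1768; mL+mR=-3285/1768 → advance -1; mR−mL=-4005/1768 → turn -1·90°
n=6: pose=(2,-5,S); sL=90/61, sR=90/157; mL=-11385/9577, mR=-12555/9577; mL+mR=-23940/9577 → advance -1; mR−mL=-1170/9577 → turn -1·90°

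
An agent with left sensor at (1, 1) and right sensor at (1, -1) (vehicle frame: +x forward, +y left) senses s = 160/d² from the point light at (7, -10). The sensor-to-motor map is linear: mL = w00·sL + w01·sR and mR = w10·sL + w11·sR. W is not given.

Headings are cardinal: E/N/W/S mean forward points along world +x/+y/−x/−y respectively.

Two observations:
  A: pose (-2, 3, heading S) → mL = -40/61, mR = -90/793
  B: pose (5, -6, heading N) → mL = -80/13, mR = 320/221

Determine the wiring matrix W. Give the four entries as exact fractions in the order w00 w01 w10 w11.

0 -1 -1 1

obs A: pose=(-2,3,S) → sL=10/13, sR=40/61, mL=-40/61, mR=-90/793
obs B: pose=(5,-6,N) → sL=80/17, sR=80/13, mL=-80/13, mR=320/221
sensor matrix S = [[10/13, 40/61], [80/17, 80/13]]; det S = 288800/175253
solve [mL_A; mL_B] = S·[w00; w01] and [mR_A; mR_B] = S·[w10; w11]:
  w00 = 0, w01 = -1, w10 = -1, w11 = 1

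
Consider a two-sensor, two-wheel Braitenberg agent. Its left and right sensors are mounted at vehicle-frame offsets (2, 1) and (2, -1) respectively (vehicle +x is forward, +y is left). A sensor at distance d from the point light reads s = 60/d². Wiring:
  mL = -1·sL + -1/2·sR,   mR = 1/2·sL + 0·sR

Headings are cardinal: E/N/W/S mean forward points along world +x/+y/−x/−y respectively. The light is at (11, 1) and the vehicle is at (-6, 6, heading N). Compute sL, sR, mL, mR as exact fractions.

left sensor world pos  = (-7, 8); dL² = 373
right sensor world pos = (-5, 8); dR² = 305
sL = 60/373 = 60/373
sR = 60/305 = 12/61
mL = -1·sL + -1/2·sR = -5898/22753
mR = 1/2·sL + 0·sR = 30/373

60/373 12/61 -5898/22753 30/373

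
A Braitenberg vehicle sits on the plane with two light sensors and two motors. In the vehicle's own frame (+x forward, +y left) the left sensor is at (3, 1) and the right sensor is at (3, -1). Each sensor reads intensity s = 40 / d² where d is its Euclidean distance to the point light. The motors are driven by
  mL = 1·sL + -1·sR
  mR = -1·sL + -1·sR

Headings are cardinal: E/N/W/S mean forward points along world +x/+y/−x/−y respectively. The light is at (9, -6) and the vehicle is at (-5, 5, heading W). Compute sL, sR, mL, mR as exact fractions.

left sensor world pos  = (-8, 4); dL² = 389
right sensor world pos = (-8, 6); dR² = 433
sL = 40/389 = 40/389
sR = 40/433 = 40/433
mL = 1·sL + -1·sR = 1760/168437
mR = -1·sL + -1·sR = -32880/168437

40/389 40/433 1760/168437 -32880/168437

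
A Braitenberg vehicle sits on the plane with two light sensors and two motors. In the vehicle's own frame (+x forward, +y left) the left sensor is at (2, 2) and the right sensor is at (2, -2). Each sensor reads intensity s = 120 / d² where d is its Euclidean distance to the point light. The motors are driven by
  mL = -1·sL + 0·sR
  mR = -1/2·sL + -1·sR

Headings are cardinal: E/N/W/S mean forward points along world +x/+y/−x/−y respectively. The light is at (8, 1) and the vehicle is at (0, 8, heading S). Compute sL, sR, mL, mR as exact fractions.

left sensor world pos  = (2, 6); dL² = 61
right sensor world pos = (-2, 6); dR² = 125
sL = 120/61 = 120/61
sR = 120/125 = 24/25
mL = -1·sL + 0·sR = -120/61
mR = -1/2·sL + -1·sR = -2964/1525

120/61 24/25 -120/61 -2964/1525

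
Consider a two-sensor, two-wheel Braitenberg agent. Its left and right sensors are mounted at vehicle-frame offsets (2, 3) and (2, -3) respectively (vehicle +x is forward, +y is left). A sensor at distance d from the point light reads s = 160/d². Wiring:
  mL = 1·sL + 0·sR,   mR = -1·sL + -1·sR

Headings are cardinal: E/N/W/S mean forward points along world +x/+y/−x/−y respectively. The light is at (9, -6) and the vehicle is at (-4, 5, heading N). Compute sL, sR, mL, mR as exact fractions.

left sensor world pos  = (-7, 7); dL² = 425
right sensor world pos = (-1, 7); dR² = 269
sL = 160/425 = 32/85
sR = 160/269 = 160/269
mL = 1·sL + 0·sR = 32/85
mR = -1·sL + -1·sR = -22208/22865

32/85 160/269 32/85 -22208/22865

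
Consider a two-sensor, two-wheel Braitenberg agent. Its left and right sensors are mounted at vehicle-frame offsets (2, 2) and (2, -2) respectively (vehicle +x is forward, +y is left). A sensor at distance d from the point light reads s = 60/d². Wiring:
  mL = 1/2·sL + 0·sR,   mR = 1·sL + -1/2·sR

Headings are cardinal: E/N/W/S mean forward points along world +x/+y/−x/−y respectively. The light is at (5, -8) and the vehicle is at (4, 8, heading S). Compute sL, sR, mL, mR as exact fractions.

left sensor world pos  = (6, 6); dL² = 197
right sensor world pos = (2, 6); dR² = 205
sL = 60/197 = 60/197
sR = 60/205 = 12/41
mL = 1/2·sL + 0·sR = 30/197
mR = 1·sL + -1/2·sR = 1278/8077

60/197 12/41 30/197 1278/8077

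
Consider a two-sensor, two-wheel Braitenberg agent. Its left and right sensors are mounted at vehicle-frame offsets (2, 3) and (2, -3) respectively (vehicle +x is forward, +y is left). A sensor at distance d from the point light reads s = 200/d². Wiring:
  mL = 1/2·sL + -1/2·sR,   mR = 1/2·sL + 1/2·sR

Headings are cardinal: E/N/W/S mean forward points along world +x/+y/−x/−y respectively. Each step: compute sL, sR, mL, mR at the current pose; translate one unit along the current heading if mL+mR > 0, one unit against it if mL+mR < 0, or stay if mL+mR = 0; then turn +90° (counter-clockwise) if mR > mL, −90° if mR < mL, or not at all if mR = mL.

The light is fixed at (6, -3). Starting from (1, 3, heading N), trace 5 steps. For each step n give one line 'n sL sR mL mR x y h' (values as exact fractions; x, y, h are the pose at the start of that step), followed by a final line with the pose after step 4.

n=0: pose=(1,3,N); sL=25/16, sR=50/17; mL=-375/544, mR=1225/544; mL+mR=25/16 → advance +1; mR−mL=50/17 → turn +1·90°
n=1: pose=(1,4,W); sL=40/13, sR=200/149; mL=1680/1937, mR=4280/1937; mL+mR=40/13 → advance +1; mR−mL=200/149 → turn +1·90°
n=2: pose=(0,4,S); sL=100/17, sR=100/53; mL=1800/901, mR=3500/901; mL+mR=100/17 → advance +1; mR−mL=100/53 → turn +1·90°
n=3: pose=(0,3,E); sL=200/97, sR=8; mL=-288/97, mR=488/97; mL+mR=200/97 → advance +1; mR−mL=8 → turn +1·90°
n=4: pose=(1,3,N); sL=25/16, sR=50/17; mL=-375/544, mR=1225/544; mL+mR=25/16 → advance +1; mR−mL=50/17 → turn +1·90°

0 25/16 50/17 -375/544 1225/544 1 3 N
1 40/13 200/149 1680/1937 4280/1937 1 4 W
2 100/17 100/53 1800/901 3500/901 0 4 S
3 200/97 8 -288/97 488/97 0 3 E
4 25/16 50/17 -375/544 1225/544 1 3 N
final 1 4 W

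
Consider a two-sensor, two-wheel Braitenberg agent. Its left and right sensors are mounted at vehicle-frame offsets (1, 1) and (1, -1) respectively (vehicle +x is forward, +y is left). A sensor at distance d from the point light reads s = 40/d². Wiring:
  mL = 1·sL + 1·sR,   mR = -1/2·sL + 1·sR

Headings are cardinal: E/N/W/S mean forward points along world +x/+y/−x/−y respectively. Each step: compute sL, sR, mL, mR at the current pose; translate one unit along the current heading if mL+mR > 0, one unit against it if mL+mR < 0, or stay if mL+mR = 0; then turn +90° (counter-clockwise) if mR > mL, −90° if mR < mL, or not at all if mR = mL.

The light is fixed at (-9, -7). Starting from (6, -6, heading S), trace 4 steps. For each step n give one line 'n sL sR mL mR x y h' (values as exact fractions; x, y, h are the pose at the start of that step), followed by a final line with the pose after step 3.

0 5/32 10/49 565/1568 395/3136 6 -6 S
1 40/197 40/197 80/197 20/197 6 -7 W
2 4/17 20/113 792/1921 114/1921 5 -7 N
3 40/229 8/45 3632/10305 932/10305 5 -6 E
final 6 -6 S

n=0: pose=(6,-6,S); sL=5/32, sR=10/49; mL=565/1568, mR=395/3136; mL+mR=1525/3136 → advance +1; mR−mL=-15/64 → turn -1·90°
n=1: pose=(6,-7,W); sL=40/197, sR=40/197; mL=80/197, mR=20/197; mL+mR=100/197 → advance +1; mR−mL=-60/197 → turn -1·90°
n=2: pose=(5,-7,N); sL=4/17, sR=20/113; mL=792/1921, mR=114/1921; mL+mR=906/1921 → advance +1; mR−mL=-6/17 → turn -1·90°
n=3: pose=(5,-6,E); sL=40/229, sR=8/45; mL=3632/10305, mR=932/10305; mL+mR=4564/10305 → advance +1; mR−mL=-60/229 → turn -1·90°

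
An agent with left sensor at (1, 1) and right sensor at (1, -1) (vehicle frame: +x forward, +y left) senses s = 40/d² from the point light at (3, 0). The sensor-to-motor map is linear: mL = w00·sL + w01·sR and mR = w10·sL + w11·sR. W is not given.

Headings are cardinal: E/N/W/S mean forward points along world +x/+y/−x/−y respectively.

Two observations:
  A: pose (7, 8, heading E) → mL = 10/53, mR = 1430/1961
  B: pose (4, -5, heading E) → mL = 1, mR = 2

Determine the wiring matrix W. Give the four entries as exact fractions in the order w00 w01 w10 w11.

1/2 0 1/2 1

obs A: pose=(7,8,E) → sL=20/53, sR=20/37, mL=10/53, mR=1430/1961
obs B: pose=(4,-5,E) → sL=2, sR=1, mL=1, mR=2
sensor matrix S = [[20/53, 20/37], [2, 1]]; det S = -1380/1961
solve [mL_A; mL_B] = S·[w00; w01] and [mR_A; mR_B] = S·[w10; w11]:
  w00 = 1/2, w01 = 0, w10 = 1/2, w11 = 1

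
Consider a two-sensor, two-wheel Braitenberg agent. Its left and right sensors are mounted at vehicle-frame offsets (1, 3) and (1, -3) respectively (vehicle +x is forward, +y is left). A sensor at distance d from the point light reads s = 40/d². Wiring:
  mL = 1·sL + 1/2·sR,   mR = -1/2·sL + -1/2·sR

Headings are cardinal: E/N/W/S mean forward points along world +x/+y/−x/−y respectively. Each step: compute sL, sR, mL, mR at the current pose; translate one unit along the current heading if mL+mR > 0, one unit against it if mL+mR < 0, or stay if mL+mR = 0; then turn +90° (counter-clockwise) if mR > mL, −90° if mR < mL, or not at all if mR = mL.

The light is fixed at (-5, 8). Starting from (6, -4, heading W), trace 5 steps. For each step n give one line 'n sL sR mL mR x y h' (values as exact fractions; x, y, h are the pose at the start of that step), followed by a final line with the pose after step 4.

0 8/65 40/181 2748/11765 -2024/11765 6 -4 W
1 4/17 4/29 150/493 -92/493 5 -4 N
2 8/37 40/317 3276/11729 -2008/11729 5 -3 E
3 2/17 5/26 189/884 -137/884 6 -3 S
4 8/65 40/181 2748/11765 -2024/11765 6 -4 W
final 5 -4 N

n=0: pose=(6,-4,W); sL=8/65, sR=40/181; mL=2748/11765, mR=-2024/11765; mL+mR=4/65 → advance +1; mR−mL=-4772/11765 → turn -1·90°
n=1: pose=(5,-4,N); sL=4/17, sR=4/29; mL=150/493, mR=-92/493; mL+mR=2/17 → advance +1; mR−mL=-242/493 → turn -1·90°
n=2: pose=(5,-3,E); sL=8/37, sR=40/317; mL=3276/11729, mR=-2008/11729; mL+mR=4/37 → advance +1; mR−mL=-5284/11729 → turn -1·90°
n=3: pose=(6,-3,S); sL=2/17, sR=5/26; mL=189/884, mR=-137/884; mL+mR=1/17 → advance +1; mR−mL=-163/442 → turn -1·90°
n=4: pose=(6,-4,W); sL=8/65, sR=40/181; mL=2748/11765, mR=-2024/11765; mL+mR=4/65 → advance +1; mR−mL=-4772/11765 → turn -1·90°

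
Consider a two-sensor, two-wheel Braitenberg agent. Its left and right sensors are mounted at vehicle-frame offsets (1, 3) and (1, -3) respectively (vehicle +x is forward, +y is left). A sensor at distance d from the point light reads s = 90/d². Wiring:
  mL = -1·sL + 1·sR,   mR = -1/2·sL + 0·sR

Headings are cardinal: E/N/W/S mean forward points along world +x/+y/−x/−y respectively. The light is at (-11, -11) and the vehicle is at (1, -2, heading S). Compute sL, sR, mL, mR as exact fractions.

90/289 18/29 2592/8381 -45/289

left sensor world pos  = (4, -3); dL² = 289
right sensor world pos = (-2, -3); dR² = 145
sL = 90/289 = 90/289
sR = 90/145 = 18/29
mL = -1·sL + 1·sR = 2592/8381
mR = -1/2·sL + 0·sR = -45/289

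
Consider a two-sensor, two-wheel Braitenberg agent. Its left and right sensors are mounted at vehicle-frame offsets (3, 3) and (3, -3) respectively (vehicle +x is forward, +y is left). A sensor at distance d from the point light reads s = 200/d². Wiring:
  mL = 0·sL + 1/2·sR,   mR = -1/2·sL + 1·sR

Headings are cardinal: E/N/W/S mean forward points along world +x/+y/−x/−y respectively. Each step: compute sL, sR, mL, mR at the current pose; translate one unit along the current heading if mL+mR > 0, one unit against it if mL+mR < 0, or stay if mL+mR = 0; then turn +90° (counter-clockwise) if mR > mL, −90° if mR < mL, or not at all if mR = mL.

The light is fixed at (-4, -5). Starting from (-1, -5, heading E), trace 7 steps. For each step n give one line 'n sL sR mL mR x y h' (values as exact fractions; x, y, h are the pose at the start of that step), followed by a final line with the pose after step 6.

n=0: pose=(-1,-5,E); sL=40/9, sR=40/9; mL=20/9, mR=20/9; mL+mR=40/9 → advance +1; mR−mL=0 → turn +0·90°
n=1: pose=(0,-5,E); sL=100/29, sR=100/29; mL=50/29, mR=50/29; mL+mR=100/29 → advance +1; mR−mL=0 → turn +0·90°
n=2: pose=(1,-5,E); sL=200/73, sR=200/73; mL=100/73, mR=100/73; mL+mR=200/73 → advance +1; mR−mL=0 → turn +0·90°
n=3: pose=(2,-5,E); sL=20/9, sR=20/9; mL=10/9, mR=10/9; mL+mR=20/9 → advance +1; mR−mL=0 → turn +0·90°
n=4: pose=(3,-5,E); sL=200/109, sR=200/109; mL=100/109, mR=100/109; mL+mR=200/109 → advance +1; mR−mL=0 → turn +0·90°
n=5: pose=(4,-5,E); sL=20/13, sR=20/13; mL=10/13, mR=10/13; mL+mR=20/13 → advance +1; mR−mL=0 → turn +0·90°
n=6: pose=(5,-5,E); sL=200/153, sR=200/153; mL=100/153, mR=100/153; mL+mR=200/153 → advance +1; mR−mL=0 → turn +0·90°

0 40/9 40/9 20/9 20/9 -1 -5 E
1 100/29 100/29 50/29 50/29 0 -5 E
2 200/73 200/73 100/73 100/73 1 -5 E
3 20/9 20/9 10/9 10/9 2 -5 E
4 200/109 200/109 100/109 100/109 3 -5 E
5 20/13 20/13 10/13 10/13 4 -5 E
6 200/153 200/153 100/153 100/153 5 -5 E
final 6 -5 E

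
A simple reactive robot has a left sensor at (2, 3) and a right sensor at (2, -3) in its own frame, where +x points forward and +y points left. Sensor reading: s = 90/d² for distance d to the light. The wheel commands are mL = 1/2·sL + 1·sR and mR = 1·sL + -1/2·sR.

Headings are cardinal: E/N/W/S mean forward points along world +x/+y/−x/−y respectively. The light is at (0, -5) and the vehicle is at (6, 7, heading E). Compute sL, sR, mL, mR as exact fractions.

90/289 18/29 6507/8381 9/8381

left sensor world pos  = (8, 10); dL² = 289
right sensor world pos = (8, 4); dR² = 145
sL = 90/289 = 90/289
sR = 90/145 = 18/29
mL = 1/2·sL + 1·sR = 6507/8381
mR = 1·sL + -1/2·sR = 9/8381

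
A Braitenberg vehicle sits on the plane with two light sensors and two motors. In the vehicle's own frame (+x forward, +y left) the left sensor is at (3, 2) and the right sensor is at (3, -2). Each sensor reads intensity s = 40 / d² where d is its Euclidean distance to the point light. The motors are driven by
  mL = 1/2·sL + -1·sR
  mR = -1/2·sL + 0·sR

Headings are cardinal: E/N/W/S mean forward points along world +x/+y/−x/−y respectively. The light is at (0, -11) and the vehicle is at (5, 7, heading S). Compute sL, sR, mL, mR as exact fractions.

left sensor world pos  = (7, 4); dL² = 274
right sensor world pos = (3, 4); dR² = 234
sL = 40/274 = 20/137
sR = 40/234 = 20/117
mL = 1/2·sL + -1·sR = -1570/16029
mR = -1/2·sL + 0·sR = -10/137

20/137 20/117 -1570/16029 -10/137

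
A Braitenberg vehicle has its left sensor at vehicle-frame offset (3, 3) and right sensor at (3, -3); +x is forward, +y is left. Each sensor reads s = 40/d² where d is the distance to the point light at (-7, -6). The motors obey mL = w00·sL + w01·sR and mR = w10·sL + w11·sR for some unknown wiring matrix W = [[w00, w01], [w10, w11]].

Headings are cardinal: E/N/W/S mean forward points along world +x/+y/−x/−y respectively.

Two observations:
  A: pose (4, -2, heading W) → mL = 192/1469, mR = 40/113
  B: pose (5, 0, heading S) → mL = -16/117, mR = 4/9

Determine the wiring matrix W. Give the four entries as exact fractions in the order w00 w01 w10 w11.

obs A: pose=(4,-2,W) → sL=8/13, sR=40/113, mL=192/1469, mR=40/113
obs B: pose=(5,0,S) → sL=20/117, sR=4/9, mL=-16/117, mR=4/9
sensor matrix S = [[8/13, 40/113], [20/117, 4/9]]; det S = 2816/13221
solve [mL_A; mL_B] = S·[w00; w01] and [mR_A; mR_B] = S·[w10; w11]:
  w00 = 1/2, w01 = -1/2, w10 = 0, w11 = 1

1/2 -1/2 0 1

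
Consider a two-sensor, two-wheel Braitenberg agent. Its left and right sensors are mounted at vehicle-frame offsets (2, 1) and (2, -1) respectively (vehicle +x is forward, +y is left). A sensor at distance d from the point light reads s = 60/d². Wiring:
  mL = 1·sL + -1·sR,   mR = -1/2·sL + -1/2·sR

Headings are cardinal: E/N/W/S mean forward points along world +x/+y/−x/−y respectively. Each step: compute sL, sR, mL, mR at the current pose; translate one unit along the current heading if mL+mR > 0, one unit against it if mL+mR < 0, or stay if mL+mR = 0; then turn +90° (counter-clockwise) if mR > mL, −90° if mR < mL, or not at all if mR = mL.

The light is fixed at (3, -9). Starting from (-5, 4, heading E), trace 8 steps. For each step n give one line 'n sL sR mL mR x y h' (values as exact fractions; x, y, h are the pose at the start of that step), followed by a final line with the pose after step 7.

0 15/58 1/3 -13/174 -103/348 -5 4 E
1 12/37 60/221 432/8177 -2436/8177 -6 4 S
2 6/29 30/173 168/5017 -954/5017 -6 5 W
3 60/337 12/61 -384/20557 -3852/20557 -5 5 N
4 15/58 1/3 -13/174 -103/348 -5 4 E
5 12/37 60/221 432/8177 -2436/8177 -6 4 S
6 6/29 30/173 168/5017 -954/5017 -6 5 W
7 60/337 12/61 -384/20557 -3852/20557 -5 5 N
final -5 4 E

n=0: pose=(-5,4,E); sL=15/58, sR=1/3; mL=-13/174, mR=-103/348; mL+mR=-43/116 → advance -1; mR−mL=-77/348 → turn -1·90°
n=1: pose=(-6,4,S); sL=12/37, sR=60/221; mL=432/8177, mR=-2436/8177; mL+mR=-2004/8177 → advance -1; mR−mL=-2868/8177 → turn -1·90°
n=2: pose=(-6,5,W); sL=6/29, sR=30/173; mL=168/5017, mR=-954/5017; mL+mR=-786/5017 → advance -1; mR−mL=-1122/5017 → turn -1·90°
n=3: pose=(-5,5,N); sL=60/337, sR=12/61; mL=-384/20557, mR=-3852/20557; mL+mR=-4236/20557 → advance -1; mR−mL=-3468/20557 → turn -1·90°
n=4: pose=(-5,4,E); sL=15/58, sR=1/3; mL=-13/174, mR=-103/348; mL+mR=-43/116 → advance -1; mR−mL=-77/348 → turn -1·90°
n=5: pose=(-6,4,S); sL=12/37, sR=60/221; mL=432/8177, mR=-2436/8177; mL+mR=-2004/8177 → advance -1; mR−mL=-2868/8177 → turn -1·90°
n=6: pose=(-6,5,W); sL=6/29, sR=30/173; mL=168/5017, mR=-954/5017; mL+mR=-786/5017 → advance -1; mR−mL=-1122/5017 → turn -1·90°
n=7: pose=(-5,5,N); sL=60/337, sR=12/61; mL=-384/20557, mR=-3852/20557; mL+mR=-4236/20557 → advance -1; mR−mL=-3468/20557 → turn -1·90°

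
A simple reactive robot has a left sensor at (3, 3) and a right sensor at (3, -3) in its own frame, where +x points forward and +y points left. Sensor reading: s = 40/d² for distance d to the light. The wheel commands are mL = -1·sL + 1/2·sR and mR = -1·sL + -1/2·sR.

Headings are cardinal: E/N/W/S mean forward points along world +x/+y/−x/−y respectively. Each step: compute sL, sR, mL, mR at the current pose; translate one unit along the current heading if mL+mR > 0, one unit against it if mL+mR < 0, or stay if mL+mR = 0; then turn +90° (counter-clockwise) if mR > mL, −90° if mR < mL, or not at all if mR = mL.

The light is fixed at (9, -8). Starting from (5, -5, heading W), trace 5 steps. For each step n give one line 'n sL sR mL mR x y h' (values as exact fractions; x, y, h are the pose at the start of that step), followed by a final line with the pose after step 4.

0 40/49 8/17 -484/833 -876/833 5 -5 W
1 5/9 10/9 0 -10/9 6 -5 N
2 8/5 40 92/5 -108/5 6 -6 E
3 20 4/5 -98/5 -102/5 5 -6 S
4 40/49 8/17 -484/833 -876/833 5 -5 W
final 6 -5 N

n=0: pose=(5,-5,W); sL=40/49, sR=8/17; mL=-484/833, mR=-876/833; mL+mR=-80/49 → advance -1; mR−mL=-8/17 → turn -1·90°
n=1: pose=(6,-5,N); sL=5/9, sR=10/9; mL=0, mR=-10/9; mL+mR=-10/9 → advance -1; mR−mL=-10/9 → turn -1·90°
n=2: pose=(6,-6,E); sL=8/5, sR=40; mL=92/5, mR=-108/5; mL+mR=-16/5 → advance -1; mR−mL=-40 → turn -1·90°
n=3: pose=(5,-6,S); sL=20, sR=4/5; mL=-98/5, mR=-102/5; mL+mR=-40 → advance -1; mR−mL=-4/5 → turn -1·90°
n=4: pose=(5,-5,W); sL=40/49, sR=8/17; mL=-484/833, mR=-876/833; mL+mR=-80/49 → advance -1; mR−mL=-8/17 → turn -1·90°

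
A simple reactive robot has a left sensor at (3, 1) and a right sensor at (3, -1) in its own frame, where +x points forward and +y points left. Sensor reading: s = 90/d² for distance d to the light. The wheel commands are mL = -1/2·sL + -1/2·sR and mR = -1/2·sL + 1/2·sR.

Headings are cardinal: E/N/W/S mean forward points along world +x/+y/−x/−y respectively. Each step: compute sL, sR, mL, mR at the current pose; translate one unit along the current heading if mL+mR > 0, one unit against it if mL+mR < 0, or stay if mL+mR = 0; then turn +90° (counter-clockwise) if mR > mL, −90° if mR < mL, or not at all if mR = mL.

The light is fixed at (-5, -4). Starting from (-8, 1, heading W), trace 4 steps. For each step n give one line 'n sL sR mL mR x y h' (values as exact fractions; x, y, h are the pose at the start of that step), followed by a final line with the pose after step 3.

n=0: pose=(-8,1,W); sL=45/26, sR=5/4; mL=-155/104, mR=-25/104; mL+mR=-45/26 → advance -1; mR−mL=5/4 → turn +1·90°
n=1: pose=(-7,1,S); sL=18, sR=90/13; mL=-162/13, mR=-72/13; mL+mR=-18 → advance -1; mR−mL=90/13 → turn +1·90°
n=2: pose=(-7,2,E); sL=9/5, sR=45/13; mL=-171/65, mR=54/65; mL+mR=-9/5 → advance -1; mR−mL=45/13 → turn +1·90°
n=3: pose=(-8,2,N); sL=90/97, sR=18/17; mL=-1638/1649, mR=108/1649; mL+mR=-90/97 → advance -1; mR−mL=18/17 → turn +1·90°

0 45/26 5/4 -155/104 -25/104 -8 1 W
1 18 90/13 -162/13 -72/13 -7 1 S
2 9/5 45/13 -171/65 54/65 -7 2 E
3 90/97 18/17 -1638/1649 108/1649 -8 2 N
final -8 1 W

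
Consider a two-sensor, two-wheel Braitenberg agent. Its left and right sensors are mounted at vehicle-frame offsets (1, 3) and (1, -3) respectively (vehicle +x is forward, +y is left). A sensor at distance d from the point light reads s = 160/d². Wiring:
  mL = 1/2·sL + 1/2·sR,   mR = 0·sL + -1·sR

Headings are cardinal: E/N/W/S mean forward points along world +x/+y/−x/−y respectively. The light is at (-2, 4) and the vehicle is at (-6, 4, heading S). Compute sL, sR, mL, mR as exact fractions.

left sensor world pos  = (-3, 3); dL² = 2
right sensor world pos = (-9, 3); dR² = 50
sL = 160/2 = 80
sR = 160/50 = 16/5
mL = 1/2·sL + 1/2·sR = 208/5
mR = 0·sL + -1·sR = -16/5

80 16/5 208/5 -16/5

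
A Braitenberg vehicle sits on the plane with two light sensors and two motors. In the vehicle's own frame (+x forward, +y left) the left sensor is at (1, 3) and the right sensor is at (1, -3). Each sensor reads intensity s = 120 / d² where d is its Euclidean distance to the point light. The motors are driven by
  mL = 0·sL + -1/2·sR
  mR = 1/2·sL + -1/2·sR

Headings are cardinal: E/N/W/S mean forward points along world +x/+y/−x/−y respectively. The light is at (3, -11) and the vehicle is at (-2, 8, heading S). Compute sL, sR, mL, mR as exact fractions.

left sensor world pos  = (1, 7); dL² = 328
right sensor world pos = (-5, 7); dR² = 388
sL = 120/328 = 15/41
sR = 120/388 = 30/97
mL = 0·sL + -1/2·sR = -15/97
mR = 1/2·sL + -1/2·sR = 225/7954

15/41 30/97 -15/97 225/7954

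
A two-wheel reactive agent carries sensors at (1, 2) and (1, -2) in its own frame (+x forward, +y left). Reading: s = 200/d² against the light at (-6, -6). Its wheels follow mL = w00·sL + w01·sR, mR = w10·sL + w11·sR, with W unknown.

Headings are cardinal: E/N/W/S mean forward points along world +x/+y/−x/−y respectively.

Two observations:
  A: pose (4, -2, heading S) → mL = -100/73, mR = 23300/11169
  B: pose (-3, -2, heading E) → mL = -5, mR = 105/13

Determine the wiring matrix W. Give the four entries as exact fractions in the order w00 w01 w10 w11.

obs A: pose=(4,-2,S) → sL=200/153, sR=200/73, mL=-100/73, mR=23300/11169
obs B: pose=(-3,-2,E) → sL=50/13, sR=10, mL=-5, mR=105/13
sensor matrix S = [[200/153, 200/73], [50/13, 10]]; det S = 368000/145197
solve [mL_A; mL_B] = S·[w00; w01] and [mR_A; mR_B] = S·[w10; w11]:
  w00 = 0, w01 = -1/2, w10 = -1/2, w11 = 1

0 -1/2 -1/2 1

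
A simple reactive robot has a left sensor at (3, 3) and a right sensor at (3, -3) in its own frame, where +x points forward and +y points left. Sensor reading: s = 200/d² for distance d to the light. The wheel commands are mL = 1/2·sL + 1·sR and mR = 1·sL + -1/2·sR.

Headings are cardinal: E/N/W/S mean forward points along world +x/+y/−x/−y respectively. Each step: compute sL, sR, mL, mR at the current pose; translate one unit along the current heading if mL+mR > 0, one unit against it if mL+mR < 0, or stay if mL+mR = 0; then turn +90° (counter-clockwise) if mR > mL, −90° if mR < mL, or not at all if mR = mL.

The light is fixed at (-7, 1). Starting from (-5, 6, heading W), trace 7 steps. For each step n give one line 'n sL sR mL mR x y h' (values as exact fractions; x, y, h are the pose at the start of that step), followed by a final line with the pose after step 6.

n=0: pose=(-5,6,W); sL=40, sR=40/13; mL=300/13, mR=500/13; mL+mR=800/13 → advance +1; mR−mL=200/13 → turn +1·90°
n=1: pose=(-6,6,S); sL=10, sR=25; mL=30, mR=-5/2; mL+mR=55/2 → advance +1; mR−mL=-65/2 → turn -1·90°
n=2: pose=(-6,5,W); sL=40, sR=200/53; mL=1260/53, mR=2020/53; mL+mR=3280/53 → advance +1; mR−mL=760/53 → turn +1·90°
n=3: pose=(-7,5,S); sL=20, sR=20; mL=30, mR=10; mL+mR=40 → advance +1; mR−mL=-20 → turn -1·90°
n=4: pose=(-7,4,W); sL=200/9, sR=40/9; mL=140/9, mR=20; mL+mR=320/9 → advance +1; mR−mL=40/9 → turn +1·90°
n=5: pose=(-8,4,S); sL=50, sR=25/2; mL=75/2, mR=175/4; mL+mR=325/4 → advance +1; mR−mL=25/4 → turn +1·90°
n=6: pose=(-8,3,E); sL=200/29, sR=40; mL=1260/29, mR=-380/29; mL+mR=880/29 → advance +1; mR−mL=-1640/29 → turn -1·90°

0 40 40/13 300/13 500/13 -5 6 W
1 10 25 30 -5/2 -6 6 S
2 40 200/53 1260/53 2020/53 -6 5 W
3 20 20 30 10 -7 5 S
4 200/9 40/9 140/9 20 -7 4 W
5 50 25/2 75/2 175/4 -8 4 S
6 200/29 40 1260/29 -380/29 -8 3 E
final -7 3 S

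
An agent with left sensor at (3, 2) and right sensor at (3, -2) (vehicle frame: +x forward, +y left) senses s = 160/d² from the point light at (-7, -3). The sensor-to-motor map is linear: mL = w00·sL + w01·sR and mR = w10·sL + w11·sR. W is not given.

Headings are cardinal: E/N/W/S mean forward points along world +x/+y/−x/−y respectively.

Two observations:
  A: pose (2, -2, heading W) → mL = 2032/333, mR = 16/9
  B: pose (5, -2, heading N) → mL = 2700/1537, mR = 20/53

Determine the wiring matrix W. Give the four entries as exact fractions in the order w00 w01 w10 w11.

obs A: pose=(2,-2,W) → sL=160/37, sR=32/9, mL=2032/333, mR=16/9
obs B: pose=(5,-2,N) → sL=40/29, sR=40/53, mL=2700/1537, mR=20/53
sensor matrix S = [[160/37, 32/9], [40/29, 40/53]]; det S = -839680/511821
solve [mL_A; mL_B] = S·[w00; w01] and [mR_A; mR_B] = S·[w10; w11]:
  w00 = 1, w01 = 1/2, w10 = 0, w11 = 1/2

1 1/2 0 1/2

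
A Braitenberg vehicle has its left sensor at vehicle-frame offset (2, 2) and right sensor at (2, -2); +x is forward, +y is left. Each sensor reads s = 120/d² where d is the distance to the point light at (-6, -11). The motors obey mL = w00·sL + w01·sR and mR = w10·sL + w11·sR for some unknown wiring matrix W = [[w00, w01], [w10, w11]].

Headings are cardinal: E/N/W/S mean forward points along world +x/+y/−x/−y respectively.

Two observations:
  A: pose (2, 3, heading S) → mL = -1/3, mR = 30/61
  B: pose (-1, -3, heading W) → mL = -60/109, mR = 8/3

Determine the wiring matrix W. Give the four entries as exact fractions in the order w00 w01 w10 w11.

obs A: pose=(2,3,S) → sL=30/61, sR=2/3, mL=-1/3, mR=30/61
obs B: pose=(-1,-3,W) → sL=8/3, sR=120/109, mL=-60/109, mR=8/3
sensor matrix S = [[30/61, 2/3], [8/3, 120/109]]; det S = -73984/59841
solve [mL_A; mL_B] = S·[w00; w01] and [mR_A; mR_B] = S·[w10; w11]:
  w00 = 0, w01 = -1/2, w10 = 1, w11 = 0

0 -1/2 1 0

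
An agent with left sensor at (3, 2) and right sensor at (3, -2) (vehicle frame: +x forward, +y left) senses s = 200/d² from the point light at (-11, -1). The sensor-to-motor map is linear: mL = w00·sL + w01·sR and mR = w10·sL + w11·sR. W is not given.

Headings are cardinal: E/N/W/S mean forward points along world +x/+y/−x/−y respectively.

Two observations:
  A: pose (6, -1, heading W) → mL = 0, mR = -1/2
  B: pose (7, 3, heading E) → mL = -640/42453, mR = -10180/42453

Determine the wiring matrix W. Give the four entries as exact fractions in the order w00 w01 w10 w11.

obs A: pose=(6,-1,W) → sL=1, sR=1, mL=0, mR=-1/2
obs B: pose=(7,3,E) → sL=200/477, sR=40/89, mL=-640/42453, mR=-10180/42453
sensor matrix S = [[1, 1], [200/477, 40/89]]; det S = 1280/42453
solve [mL_A; mL_B] = S·[w00; w01] and [mR_A; mR_B] = S·[w10; w11]:
  w00 = 1/2, w01 = -1/2, w10 = 1/2, w11 = -1

1/2 -1/2 1/2 -1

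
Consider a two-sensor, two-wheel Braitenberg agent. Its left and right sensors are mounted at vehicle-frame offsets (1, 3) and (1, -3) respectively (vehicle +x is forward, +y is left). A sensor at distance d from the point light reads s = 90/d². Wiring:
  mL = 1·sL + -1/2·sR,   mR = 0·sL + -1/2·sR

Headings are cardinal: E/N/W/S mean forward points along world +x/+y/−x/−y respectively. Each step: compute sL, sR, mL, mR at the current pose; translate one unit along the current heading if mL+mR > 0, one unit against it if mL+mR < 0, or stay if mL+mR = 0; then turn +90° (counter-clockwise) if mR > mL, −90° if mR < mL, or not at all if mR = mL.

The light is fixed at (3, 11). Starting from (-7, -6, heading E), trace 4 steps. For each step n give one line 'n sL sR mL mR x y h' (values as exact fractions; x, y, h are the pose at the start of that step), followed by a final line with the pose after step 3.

0 90/277 90/481 30825/133237 -45/481 -7 -6 E
1 1/4 5/26 2/13 -5/52 -6 -6 S
2 90/541 18/65 981/35165 -9/65 -6 -7 W
3 9/41 45/157 981/12874 -45/314 -5 -7 N
final -5 -8 E

n=0: pose=(-7,-6,E); sL=90/277, sR=90/481; mL=30825/133237, mR=-45/481; mL+mR=18360/133237 → advance +1; mR−mL=-90/277 → turn -1·90°
n=1: pose=(-6,-6,S); sL=1/4, sR=5/26; mL=2/13, mR=-5/52; mL+mR=3/52 → advance +1; mR−mL=-1/4 → turn -1·90°
n=2: pose=(-6,-7,W); sL=90/541, sR=18/65; mL=981/35165, mR=-9/65; mL+mR=-3888/35165 → advance -1; mR−mL=-90/541 → turn -1·90°
n=3: pose=(-5,-7,N); sL=9/41, sR=45/157; mL=981/12874, mR=-45/314; mL+mR=-432/6437 → advance -1; mR−mL=-9/41 → turn -1·90°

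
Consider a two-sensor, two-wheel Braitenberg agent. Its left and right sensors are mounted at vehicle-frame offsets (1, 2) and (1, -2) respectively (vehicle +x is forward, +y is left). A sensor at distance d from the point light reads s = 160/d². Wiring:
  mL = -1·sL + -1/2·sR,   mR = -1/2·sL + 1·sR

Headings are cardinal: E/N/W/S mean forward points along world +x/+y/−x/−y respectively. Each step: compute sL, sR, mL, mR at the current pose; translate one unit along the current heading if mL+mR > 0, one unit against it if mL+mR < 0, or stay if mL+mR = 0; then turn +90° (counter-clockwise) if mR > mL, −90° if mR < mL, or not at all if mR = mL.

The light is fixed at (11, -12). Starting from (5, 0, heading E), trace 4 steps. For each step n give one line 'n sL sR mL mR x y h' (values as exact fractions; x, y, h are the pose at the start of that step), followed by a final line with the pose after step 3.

n=0: pose=(5,0,E); sL=160/221, sR=32/25; mL=-7536/5525, mR=5072/5525; mL+mR=-2464/5525 → advance -1; mR−mL=12608/5525 → turn +1·90°
n=1: pose=(4,0,N); sL=16/25, sR=80/97; mL=-2552/2425, mR=1224/2425; mL+mR=-1328/2425 → advance -1; mR−mL=3776/2425 → turn +1·90°
n=2: pose=(4,-1,W); sL=32/29, sR=160/233; mL=-9776/6757, mR=912/6757; mL+mR=-8864/6757 → advance -1; mR−mL=10688/6757 → turn +1·90°
n=3: pose=(5,-1,S); sL=40/29, sR=40/41; mL=-2220/1189, mR=340/1189; mL+mR=-1880/1189 → advance -1; mR−mL=2560/1189 → turn +1·90°

0 160/221 32/25 -7536/5525 5072/5525 5 0 E
1 16/25 80/97 -2552/2425 1224/2425 4 0 N
2 32/29 160/233 -9776/6757 912/6757 4 -1 W
3 40/29 40/41 -2220/1189 340/1189 5 -1 S
final 5 0 E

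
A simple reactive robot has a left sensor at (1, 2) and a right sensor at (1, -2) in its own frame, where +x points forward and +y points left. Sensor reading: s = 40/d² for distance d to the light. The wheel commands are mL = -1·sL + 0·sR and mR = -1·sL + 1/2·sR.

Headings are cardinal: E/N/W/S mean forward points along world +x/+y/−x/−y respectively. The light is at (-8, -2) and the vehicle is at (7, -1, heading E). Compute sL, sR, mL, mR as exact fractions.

left sensor world pos  = (8, 1); dL² = 265
right sensor world pos = (8, -3); dR² = 257
sL = 40/265 = 8/53
sR = 40/257 = 40/257
mL = -1·sL + 0·sR = -8/53
mR = -1·sL + 1/2·sR = -996/13621

8/53 40/257 -8/53 -996/13621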